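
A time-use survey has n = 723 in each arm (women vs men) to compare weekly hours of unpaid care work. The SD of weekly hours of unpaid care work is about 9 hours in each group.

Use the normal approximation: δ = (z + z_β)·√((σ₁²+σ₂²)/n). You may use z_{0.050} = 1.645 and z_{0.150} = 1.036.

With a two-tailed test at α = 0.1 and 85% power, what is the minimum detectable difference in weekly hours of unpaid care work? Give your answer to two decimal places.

δ = (z_{α/2} + z_β) · √((σ₁²+σ₂²)/n)
  = (1.645 + 1.036) · √(162/723)
  = 2.681 · √0.22407
  = 2.681 · 0.4734
  = 1.2691

Minimum detectable difference ≈ 1.27 hours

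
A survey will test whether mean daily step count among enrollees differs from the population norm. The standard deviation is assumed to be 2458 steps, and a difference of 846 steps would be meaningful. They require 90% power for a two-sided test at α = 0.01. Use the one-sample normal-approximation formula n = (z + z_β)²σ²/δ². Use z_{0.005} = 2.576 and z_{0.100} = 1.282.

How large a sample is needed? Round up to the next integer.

n = (z_{α/2} + z_β)² · σ² / δ²
  = (2.576 + 1.282)² · 2458² / 846²
  = 14.8842 · 6041764 / 715716
  = 125.65
Round up → n = 126.

n = 126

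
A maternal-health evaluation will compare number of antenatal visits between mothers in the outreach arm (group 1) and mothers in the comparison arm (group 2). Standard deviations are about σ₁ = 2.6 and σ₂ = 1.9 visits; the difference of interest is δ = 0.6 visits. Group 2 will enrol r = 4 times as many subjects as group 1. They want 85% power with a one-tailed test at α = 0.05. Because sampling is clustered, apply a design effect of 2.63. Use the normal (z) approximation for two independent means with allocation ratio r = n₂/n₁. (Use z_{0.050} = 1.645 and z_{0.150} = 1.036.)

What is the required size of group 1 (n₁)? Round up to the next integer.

n₁ = (z_α + z_β)² · (σ₁² + σ₂²/r) / δ²
   = (1.645 + 1.036)² · (2.6² + 1.9²/4) / 0.6²
   = 7.1878 · (6.76 + 0.9025) / 0.36
   = 7.1878 · 7.6625 / 0.36
   = 152.99
Design effect: 2.63 × 152.99 = 402.36.
Round up → n₁ = 403; n₂ = r·n₁ = 4 × 403 = 1612.

n₁ = 403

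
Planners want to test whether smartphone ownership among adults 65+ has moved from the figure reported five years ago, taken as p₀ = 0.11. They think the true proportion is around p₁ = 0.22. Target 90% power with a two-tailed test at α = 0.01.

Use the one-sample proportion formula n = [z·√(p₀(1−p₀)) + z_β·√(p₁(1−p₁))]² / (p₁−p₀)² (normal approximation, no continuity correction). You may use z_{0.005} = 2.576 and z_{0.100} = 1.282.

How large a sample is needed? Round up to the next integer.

n = [z_{α/2}·√(p₀q₀) + z_β·√(p₁q₁)]² / (p₁ − p₀)²
  = [2.576·√(0.11·0.89) + 1.282·√(0.22·0.78)]² / (0.11)²
  = [2.576·0.3129 + 1.282·0.4142]² / 0.0121
  = [1.3371]² / 0.0121
  = 147.75
Round up → n = 148.

n = 148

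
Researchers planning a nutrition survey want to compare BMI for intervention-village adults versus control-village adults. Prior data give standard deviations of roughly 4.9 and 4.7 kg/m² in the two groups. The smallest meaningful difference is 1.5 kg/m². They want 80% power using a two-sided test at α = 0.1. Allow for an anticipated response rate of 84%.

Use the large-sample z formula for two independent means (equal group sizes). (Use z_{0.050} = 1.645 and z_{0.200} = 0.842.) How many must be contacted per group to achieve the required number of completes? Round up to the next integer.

n = 151 per group

n = (z_{α/2} + z_β)² · (σ₁² + σ₂²) / δ²
  = (1.645 + 0.842)² · (4.9² + 4.7² = 46.1) / 1.5²
  = 6.1852 · 46.1 / 2.25
  = 126.73
Adjust for 84% response: 126.73 / 0.84 = 150.87.
Round up → n = 151 per group.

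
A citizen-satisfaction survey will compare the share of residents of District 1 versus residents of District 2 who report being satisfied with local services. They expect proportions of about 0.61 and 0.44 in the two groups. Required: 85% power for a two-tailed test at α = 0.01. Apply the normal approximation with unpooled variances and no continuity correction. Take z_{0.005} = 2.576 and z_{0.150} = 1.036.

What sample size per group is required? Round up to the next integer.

n = (z_{α/2} + z_β)² · [p₁(1−p₁) + p₂(1−p₂)] / (p₁ − p₂)²
  = (2.576 + 1.036)² · (0.61·0.39 + 0.44·0.56) / (0.17)²
  = (3.612)² · (0.2379 + 0.2464) / 0.0289
  = 13.0465 · 0.4843 / 0.0289
  = 218.63
Round up → n = 219 per group.

n = 219 per group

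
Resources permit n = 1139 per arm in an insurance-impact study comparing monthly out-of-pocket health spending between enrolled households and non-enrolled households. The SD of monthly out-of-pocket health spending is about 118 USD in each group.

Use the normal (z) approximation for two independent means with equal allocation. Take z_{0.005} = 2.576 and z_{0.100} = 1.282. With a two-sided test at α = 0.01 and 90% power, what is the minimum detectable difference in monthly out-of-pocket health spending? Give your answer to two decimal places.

δ = (z_{α/2} + z_β) · √((σ₁²+σ₂²)/n)
  = (2.576 + 1.282) · √(27848/1139)
  = 3.858 · √24.4495
  = 3.858 · 4.9446
  = 19.0764

Minimum detectable difference ≈ 19.08 USD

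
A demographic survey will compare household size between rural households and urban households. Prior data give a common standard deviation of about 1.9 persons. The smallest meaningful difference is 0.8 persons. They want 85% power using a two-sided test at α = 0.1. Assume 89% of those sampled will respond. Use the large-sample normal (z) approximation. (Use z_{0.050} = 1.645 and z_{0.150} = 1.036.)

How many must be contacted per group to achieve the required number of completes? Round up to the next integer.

n = (z_{α/2} + z_β)² · (σ₁² + σ₂²) / δ²
  = (1.645 + 1.036)² · (2·1.9² = 7.22) / 0.8²
  = 7.1878 · 7.22 / 0.64
  = 81.09
Adjust for 89% response: 81.09 / 0.89 = 91.11.
Round up → n = 92 per group.

n = 92 per group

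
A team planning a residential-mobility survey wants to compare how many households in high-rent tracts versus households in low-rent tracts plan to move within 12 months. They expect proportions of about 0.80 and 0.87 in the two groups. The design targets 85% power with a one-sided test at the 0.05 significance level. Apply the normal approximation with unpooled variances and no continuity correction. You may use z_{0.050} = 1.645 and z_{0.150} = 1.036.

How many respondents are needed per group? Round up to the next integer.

n = (z_α + z_β)² · [p₁(1−p₁) + p₂(1−p₂)] / (p₁ − p₂)²
  = (1.645 + 1.036)² · (0.80·0.20 + 0.87·0.13) / (-0.07)²
  = (2.681)² · (0.1600 + 0.1131) / 0.0049
  = 7.1878 · 0.2731 / 0.0049
  = 400.61
Round up → n = 401 per group.

n = 401 per group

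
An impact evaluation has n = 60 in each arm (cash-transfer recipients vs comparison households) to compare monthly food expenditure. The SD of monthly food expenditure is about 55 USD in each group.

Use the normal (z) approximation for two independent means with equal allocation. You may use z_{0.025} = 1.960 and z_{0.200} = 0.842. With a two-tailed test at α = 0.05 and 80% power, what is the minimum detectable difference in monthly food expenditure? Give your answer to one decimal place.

Minimum detectable difference ≈ 28.1 USD

δ = (z_{α/2} + z_β) · √((σ₁²+σ₂²)/n)
  = (1.960 + 0.842) · √(6050/60)
  = 2.802 · √100.8333
  = 2.802 · 10.0416
  = 28.1365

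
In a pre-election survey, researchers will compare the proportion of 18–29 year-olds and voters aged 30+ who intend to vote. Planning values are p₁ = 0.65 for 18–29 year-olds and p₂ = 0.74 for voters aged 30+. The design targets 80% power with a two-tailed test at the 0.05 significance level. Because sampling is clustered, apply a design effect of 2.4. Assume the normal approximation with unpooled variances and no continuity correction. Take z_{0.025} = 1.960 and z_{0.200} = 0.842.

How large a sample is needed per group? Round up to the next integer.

n = 977 per group

n = (z_{α/2} + z_β)² · [p₁(1−p₁) + p₂(1−p₂)] / (p₁ − p₂)²
  = (1.960 + 0.842)² · (0.65·0.35 + 0.74·0.26) / (-0.09)²
  = (2.802)² · (0.2275 + 0.1924) / 0.0081
  = 7.8512 · 0.4199 / 0.0081
  = 407.00
Design effect: 2.4 × 407.00 = 976.81.
Round up → n = 977 per group.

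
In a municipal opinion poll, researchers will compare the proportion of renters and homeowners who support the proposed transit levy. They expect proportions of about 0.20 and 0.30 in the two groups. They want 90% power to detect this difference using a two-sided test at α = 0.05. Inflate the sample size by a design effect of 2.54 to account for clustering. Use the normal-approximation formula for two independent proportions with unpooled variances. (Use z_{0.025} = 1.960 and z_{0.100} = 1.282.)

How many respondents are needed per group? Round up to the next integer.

n = 988 per group

n = (z_{α/2} + z_β)² · [p₁(1−p₁) + p₂(1−p₂)] / (p₁ − p₂)²
  = (1.960 + 1.282)² · (0.20·0.80 + 0.30·0.70) / (-0.10)²
  = (3.242)² · (0.1600 + 0.2100) / 0.0100
  = 10.5106 · 0.3700 / 0.0100
  = 388.89
Design effect: 2.54 × 388.89 = 987.78.
Round up → n = 988 per group.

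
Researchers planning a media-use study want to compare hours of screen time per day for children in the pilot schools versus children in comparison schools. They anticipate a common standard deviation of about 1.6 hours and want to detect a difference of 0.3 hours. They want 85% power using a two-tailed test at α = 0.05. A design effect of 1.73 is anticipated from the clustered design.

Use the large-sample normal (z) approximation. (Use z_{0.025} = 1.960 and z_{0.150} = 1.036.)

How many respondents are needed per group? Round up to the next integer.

n = 884 per group

n = (z_{α/2} + z_β)² · (σ₁² + σ₂²) / δ²
  = (1.960 + 1.036)² · (2·1.6² = 5.12) / 0.3²
  = 8.9760 · 5.12 / 0.09
  = 510.64
Design effect: 1.73 × 510.64 = 883.40.
Round up → n = 884 per group.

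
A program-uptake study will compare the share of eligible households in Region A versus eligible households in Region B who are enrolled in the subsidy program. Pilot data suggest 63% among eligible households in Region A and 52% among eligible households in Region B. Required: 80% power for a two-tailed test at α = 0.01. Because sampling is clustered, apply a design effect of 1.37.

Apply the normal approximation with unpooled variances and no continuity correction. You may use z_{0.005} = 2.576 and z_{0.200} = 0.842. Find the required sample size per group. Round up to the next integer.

n = (z_{α/2} + z_β)² · [p₁(1−p₁) + p₂(1−p₂)] / (p₁ − p₂)²
  = (2.576 + 0.842)² · (0.63·0.37 + 0.52·0.48) / (0.11)²
  = (3.418)² · (0.2331 + 0.2496) / 0.0121
  = 11.6827 · 0.4827 / 0.0121
  = 466.05
Design effect: 1.37 × 466.05 = 638.49.
Round up → n = 639 per group.

n = 639 per group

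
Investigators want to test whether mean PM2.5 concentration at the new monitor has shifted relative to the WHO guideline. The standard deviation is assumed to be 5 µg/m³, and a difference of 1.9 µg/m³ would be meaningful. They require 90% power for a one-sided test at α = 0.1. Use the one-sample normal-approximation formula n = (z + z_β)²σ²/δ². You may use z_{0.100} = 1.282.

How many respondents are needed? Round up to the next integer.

n = (z_α + z_β)² · σ² / δ²
  = (1.282 + 1.282)² · 5² / 1.9²
  = 6.5741 · 25 / 3.61
  = 45.53
Round up → n = 46.

n = 46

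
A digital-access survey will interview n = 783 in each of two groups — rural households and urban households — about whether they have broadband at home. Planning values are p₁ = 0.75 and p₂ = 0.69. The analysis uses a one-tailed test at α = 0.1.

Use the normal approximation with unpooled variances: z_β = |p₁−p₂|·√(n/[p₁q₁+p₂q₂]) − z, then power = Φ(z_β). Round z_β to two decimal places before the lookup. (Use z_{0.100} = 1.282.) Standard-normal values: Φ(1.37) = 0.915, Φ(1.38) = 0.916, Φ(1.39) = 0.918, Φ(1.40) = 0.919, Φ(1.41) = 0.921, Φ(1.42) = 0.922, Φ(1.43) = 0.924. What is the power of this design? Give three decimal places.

Power ≈ 0.915

z_β = |p₁−p₂|·√(n/[p₁q₁+p₂q₂]) − z_α
    = 0.06 · √(783/0.4014) − 1.282
    = 0.06 · 44.1664 − 1.282
    = 2.6500 − 1.282 = 1.3680 → 1.37
Power = Φ(1.37) = 0.915.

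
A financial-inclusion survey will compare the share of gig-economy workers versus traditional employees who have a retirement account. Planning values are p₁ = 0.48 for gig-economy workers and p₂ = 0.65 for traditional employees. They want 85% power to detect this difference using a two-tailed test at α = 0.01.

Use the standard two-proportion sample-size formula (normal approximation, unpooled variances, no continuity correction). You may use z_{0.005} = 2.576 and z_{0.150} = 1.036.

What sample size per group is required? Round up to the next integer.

n = 216 per group

n = (z_{α/2} + z_β)² · [p₁(1−p₁) + p₂(1−p₂)] / (p₁ − p₂)²
  = (2.576 + 1.036)² · (0.48·0.52 + 0.65·0.35) / (-0.17)²
  = (3.612)² · (0.2496 + 0.2275) / 0.0289
  = 13.0465 · 0.4771 / 0.0289
  = 215.38
Round up → n = 216 per group.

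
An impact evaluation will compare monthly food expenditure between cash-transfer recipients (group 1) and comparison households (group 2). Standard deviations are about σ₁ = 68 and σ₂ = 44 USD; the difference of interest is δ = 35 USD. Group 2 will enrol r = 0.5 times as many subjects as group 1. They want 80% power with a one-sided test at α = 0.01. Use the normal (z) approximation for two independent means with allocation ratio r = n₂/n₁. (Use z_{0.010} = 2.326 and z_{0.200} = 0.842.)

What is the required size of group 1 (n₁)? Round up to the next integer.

n₁ = (z_α + z_β)² · (σ₁² + σ₂²/r) / δ²
   = (2.326 + 0.842)² · (68² + 44²/0.5) / 35²
   = 10.0362 · (4624 + 3872) / 1225
   = 10.0362 · 8496 / 1225
   = 69.61
Round up → n₁ = 70; n₂ = r·n₁ = 0.5 × 70 = 35.

n₁ = 70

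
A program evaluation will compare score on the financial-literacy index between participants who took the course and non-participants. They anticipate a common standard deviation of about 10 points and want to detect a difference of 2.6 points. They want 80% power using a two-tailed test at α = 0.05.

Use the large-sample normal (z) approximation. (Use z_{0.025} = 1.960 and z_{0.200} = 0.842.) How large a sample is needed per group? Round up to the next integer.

n = 233 per group

n = (z_{α/2} + z_β)² · (σ₁² + σ₂²) / δ²
  = (1.960 + 0.842)² · (2·10² = 200) / 2.6²
  = 7.8512 · 200 / 6.76
  = 232.28
Round up → n = 233 per group.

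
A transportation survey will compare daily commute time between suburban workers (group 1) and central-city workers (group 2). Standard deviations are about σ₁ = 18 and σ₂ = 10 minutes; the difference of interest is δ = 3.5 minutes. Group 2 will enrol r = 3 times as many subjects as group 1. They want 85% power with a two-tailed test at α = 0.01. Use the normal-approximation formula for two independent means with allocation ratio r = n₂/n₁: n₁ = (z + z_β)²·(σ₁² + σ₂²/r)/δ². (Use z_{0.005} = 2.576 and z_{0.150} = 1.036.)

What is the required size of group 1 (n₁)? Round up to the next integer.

n₁ = (z_{α/2} + z_β)² · (σ₁² + σ₂²/r) / δ²
   = (2.576 + 1.036)² · (18² + 10²/3) / 3.5²
   = 13.0465 · (324 + 33.3333) / 12.25
   = 13.0465 · 357.3333 / 12.25
   = 380.57
Round up → n₁ = 381; n₂ = r·n₁ = 3 × 381 = 1143.

n₁ = 381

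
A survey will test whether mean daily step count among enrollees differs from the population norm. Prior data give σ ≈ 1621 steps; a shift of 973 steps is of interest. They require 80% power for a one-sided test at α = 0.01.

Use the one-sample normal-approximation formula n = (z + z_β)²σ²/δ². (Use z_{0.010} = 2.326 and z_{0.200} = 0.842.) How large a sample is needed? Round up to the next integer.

n = (z_α + z_β)² · σ² / δ²
  = (2.326 + 0.842)² · 1621² / 973²
  = 10.0362 · 2627641 / 946729
  = 27.86
Round up → n = 28.

n = 28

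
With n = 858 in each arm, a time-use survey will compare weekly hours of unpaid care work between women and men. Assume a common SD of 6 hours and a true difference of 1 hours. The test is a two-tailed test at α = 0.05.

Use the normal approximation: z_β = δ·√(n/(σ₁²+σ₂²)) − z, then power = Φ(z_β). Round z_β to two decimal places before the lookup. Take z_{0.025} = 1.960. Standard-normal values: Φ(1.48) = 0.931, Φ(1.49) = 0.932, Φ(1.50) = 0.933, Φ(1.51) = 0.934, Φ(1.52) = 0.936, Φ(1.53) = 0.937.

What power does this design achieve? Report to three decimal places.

Power ≈ 0.932

z_β = δ·√(n/(σ₁²+σ₂²)) − z_{α/2}
    = 1 · √(858/72) − 1.960
    = 1 · 3.45205 − 1.960
    = 3.4521 − 1.960 = 1.4921 → 1.49
Power = Φ(1.49) = 0.932.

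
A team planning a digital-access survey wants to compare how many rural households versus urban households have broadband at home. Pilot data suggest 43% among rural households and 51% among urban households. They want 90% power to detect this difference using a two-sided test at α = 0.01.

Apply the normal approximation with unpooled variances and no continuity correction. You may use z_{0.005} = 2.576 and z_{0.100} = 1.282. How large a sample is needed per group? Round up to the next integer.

n = (z_{α/2} + z_β)² · [p₁(1−p₁) + p₂(1−p₂)] / (p₁ − p₂)²
  = (2.576 + 1.282)² · (0.43·0.57 + 0.51·0.49) / (-0.08)²
  = (3.858)² · (0.2451 + 0.2499) / 0.0064
  = 14.8842 · 0.4950 / 0.0064
  = 1151.20
Round up → n = 1152 per group.

n = 1152 per group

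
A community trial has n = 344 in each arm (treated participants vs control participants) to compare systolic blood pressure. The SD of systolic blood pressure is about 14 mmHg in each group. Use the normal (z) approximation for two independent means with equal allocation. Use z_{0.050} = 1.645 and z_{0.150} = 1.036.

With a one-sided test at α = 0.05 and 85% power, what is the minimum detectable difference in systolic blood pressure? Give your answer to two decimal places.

δ = (z_α + z_β) · √((σ₁²+σ₂²)/n)
  = (1.645 + 1.036) · √(392/344)
  = 2.681 · √1.1395
  = 2.681 · 1.0675
  = 2.8619

Minimum detectable difference ≈ 2.86 mmHg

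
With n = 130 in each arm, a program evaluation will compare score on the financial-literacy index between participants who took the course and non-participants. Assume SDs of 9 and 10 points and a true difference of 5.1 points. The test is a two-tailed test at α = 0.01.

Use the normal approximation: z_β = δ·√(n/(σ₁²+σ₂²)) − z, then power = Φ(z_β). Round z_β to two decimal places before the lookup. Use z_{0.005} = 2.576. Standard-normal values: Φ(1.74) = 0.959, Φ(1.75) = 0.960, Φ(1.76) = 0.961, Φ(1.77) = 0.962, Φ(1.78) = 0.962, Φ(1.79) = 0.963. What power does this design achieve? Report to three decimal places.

z_β = δ·√(n/(σ₁²+σ₂²)) − z_{α/2}
    = 5.1 · √(130/181) − 2.576
    = 5.1 · 0.84749 − 2.576
    = 4.3222 − 2.576 = 1.7462 → 1.75
Power = Φ(1.75) = 0.960.

Power ≈ 0.960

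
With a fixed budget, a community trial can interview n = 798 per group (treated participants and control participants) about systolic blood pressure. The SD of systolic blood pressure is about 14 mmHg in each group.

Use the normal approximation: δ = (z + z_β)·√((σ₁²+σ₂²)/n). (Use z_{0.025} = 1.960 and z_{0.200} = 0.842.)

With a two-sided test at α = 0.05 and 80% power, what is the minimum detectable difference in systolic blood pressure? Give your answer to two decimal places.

δ = (z_{α/2} + z_β) · √((σ₁²+σ₂²)/n)
  = (1.960 + 0.842) · √(392/798)
  = 2.802 · √0.49123
  = 2.802 · 0.7009
  = 1.9639

Minimum detectable difference ≈ 1.96 mmHg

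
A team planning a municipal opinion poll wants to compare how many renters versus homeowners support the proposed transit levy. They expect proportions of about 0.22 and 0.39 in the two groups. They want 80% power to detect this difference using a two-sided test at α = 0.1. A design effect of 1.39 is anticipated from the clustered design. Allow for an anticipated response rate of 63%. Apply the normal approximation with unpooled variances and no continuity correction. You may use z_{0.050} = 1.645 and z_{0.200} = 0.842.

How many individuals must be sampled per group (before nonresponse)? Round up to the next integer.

n = 194 per group

n = (z_{α/2} + z_β)² · [p₁(1−p₁) + p₂(1−p₂)] / (p₁ − p₂)²
  = (1.645 + 0.842)² · (0.22·0.78 + 0.39·0.61) / (-0.17)²
  = (2.487)² · (0.1716 + 0.2379) / 0.0289
  = 6.1852 · 0.4095 / 0.0289
  = 87.64
Design effect: 1.39 × 87.64 = 121.82.
Adjust for 63% response: 121.82 / 0.63 = 193.37.
Round up → n = 194 per group.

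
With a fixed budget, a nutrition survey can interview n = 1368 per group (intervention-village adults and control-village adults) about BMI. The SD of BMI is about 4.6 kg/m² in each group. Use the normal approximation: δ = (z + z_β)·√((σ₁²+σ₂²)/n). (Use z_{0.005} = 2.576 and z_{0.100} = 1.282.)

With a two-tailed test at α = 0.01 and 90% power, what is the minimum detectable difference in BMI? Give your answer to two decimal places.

Minimum detectable difference ≈ 0.68 kg/m²

δ = (z_{α/2} + z_β) · √((σ₁²+σ₂²)/n)
  = (2.576 + 1.282) · √(42.32/1368)
  = 3.858 · √0.03094
  = 3.858 · 0.1759
  = 0.6786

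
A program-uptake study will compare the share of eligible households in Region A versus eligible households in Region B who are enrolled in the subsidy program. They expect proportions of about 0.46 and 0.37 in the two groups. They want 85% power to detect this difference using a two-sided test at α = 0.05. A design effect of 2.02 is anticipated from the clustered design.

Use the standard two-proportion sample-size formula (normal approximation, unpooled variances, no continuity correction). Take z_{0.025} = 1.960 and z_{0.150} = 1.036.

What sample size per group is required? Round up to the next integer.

n = 1078 per group

n = (z_{α/2} + z_β)² · [p₁(1−p₁) + p₂(1−p₂)] / (p₁ − p₂)²
  = (1.960 + 1.036)² · (0.46·0.54 + 0.37·0.63) / (0.09)²
  = (2.996)² · (0.2484 + 0.2331) / 0.0081
  = 8.9760 · 0.4815 / 0.0081
  = 533.57
Design effect: 2.02 × 533.57 = 1077.82.
Round up → n = 1078 per group.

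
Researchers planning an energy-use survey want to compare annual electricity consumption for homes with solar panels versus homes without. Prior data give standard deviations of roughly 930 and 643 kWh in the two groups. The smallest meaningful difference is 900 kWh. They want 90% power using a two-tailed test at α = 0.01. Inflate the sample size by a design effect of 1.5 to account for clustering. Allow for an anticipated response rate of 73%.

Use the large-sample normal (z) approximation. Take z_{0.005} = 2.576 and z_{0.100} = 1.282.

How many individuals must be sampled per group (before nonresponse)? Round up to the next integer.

n = 49 per group

n = (z_{α/2} + z_β)² · (σ₁² + σ₂²) / δ²
  = (2.576 + 1.282)² · (930² + 643² = 1278349) / 900²
  = 14.8842 · 1278349 / 810000
  = 23.49
Design effect: 1.5 × 23.49 = 35.24.
Adjust for 73% response: 35.24 / 0.73 = 48.27.
Round up → n = 49 per group.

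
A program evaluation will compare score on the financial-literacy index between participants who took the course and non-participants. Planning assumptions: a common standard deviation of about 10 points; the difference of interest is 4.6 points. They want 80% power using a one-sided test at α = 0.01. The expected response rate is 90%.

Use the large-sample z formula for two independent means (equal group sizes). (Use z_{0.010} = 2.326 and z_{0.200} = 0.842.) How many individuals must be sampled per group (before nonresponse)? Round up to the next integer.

n = (z_α + z_β)² · (σ₁² + σ₂²) / δ²
  = (2.326 + 0.842)² · (2·10² = 200) / 4.6²
  = 10.0362 · 200 / 21.16
  = 94.86
Adjust for 90% response: 94.86 / 0.90 = 105.40.
Round up → n = 106 per group.

n = 106 per group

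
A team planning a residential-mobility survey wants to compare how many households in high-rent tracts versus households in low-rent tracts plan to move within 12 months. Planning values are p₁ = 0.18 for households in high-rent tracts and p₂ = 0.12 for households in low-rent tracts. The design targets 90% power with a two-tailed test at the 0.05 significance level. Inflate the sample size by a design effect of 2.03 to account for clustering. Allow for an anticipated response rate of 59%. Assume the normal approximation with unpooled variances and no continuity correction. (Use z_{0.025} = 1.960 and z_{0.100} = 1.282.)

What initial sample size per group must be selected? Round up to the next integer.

n = (z_{α/2} + z_β)² · [p₁(1−p₁) + p₂(1−p₂)] / (p₁ − p₂)²
  = (1.960 + 1.282)² · (0.18·0.82 + 0.12·0.88) / (0.06)²
  = (3.242)² · (0.1476 + 0.1056) / 0.0036
  = 10.5106 · 0.2532 / 0.0036
  = 739.24
Design effect: 2.03 × 739.24 = 1500.66.
Adjust for 59% response: 1500.66 / 0.59 = 2543.50.
Round up → n = 2544 per group.

n = 2544 per group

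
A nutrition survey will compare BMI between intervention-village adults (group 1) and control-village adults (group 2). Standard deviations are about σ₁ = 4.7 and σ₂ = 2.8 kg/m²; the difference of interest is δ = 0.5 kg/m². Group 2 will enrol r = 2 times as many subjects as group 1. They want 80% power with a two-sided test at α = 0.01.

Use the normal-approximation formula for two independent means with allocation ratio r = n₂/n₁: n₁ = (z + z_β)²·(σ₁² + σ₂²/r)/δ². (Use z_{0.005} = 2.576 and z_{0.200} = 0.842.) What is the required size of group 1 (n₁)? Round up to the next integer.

n₁ = (z_{α/2} + z_β)² · (σ₁² + σ₂²/r) / δ²
   = (2.576 + 0.842)² · (4.7² + 2.8²/2) / 0.5²
   = 11.6827 · (22.09 + 3.92) / 0.25
   = 11.6827 · 26.01 / 0.25
   = 1215.47
Round up → n₁ = 1216; n₂ = r·n₁ = 2 × 1216 = 2432.

n₁ = 1216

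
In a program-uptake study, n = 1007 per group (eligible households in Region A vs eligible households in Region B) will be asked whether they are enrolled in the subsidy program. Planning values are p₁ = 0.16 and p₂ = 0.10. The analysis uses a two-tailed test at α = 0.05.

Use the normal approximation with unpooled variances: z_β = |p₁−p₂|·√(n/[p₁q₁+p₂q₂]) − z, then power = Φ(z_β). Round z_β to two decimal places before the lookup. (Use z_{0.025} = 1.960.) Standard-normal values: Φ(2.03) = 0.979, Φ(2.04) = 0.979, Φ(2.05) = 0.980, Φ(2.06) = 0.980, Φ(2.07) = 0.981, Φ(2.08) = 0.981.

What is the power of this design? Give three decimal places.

z_β = |p₁−p₂|·√(n/[p₁q₁+p₂q₂]) − z_{α/2}
    = 0.06 · √(1007/0.2244) − 1.960
    = 0.06 · 66.9890 − 1.960
    = 4.0193 − 1.960 = 2.0593 → 2.06
Power = Φ(2.06) = 0.980.

Power ≈ 0.980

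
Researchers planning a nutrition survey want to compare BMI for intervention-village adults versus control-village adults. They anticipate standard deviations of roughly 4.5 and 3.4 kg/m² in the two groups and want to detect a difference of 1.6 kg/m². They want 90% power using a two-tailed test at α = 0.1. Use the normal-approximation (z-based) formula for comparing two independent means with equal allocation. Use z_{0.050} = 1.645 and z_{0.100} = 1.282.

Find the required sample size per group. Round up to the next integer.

n = 107 per group

n = (z_{α/2} + z_β)² · (σ₁² + σ₂²) / δ²
  = (1.645 + 1.282)² · (4.5² + 3.4² = 31.81) / 1.6²
  = 8.5673 · 31.81 / 2.56
  = 106.46
Round up → n = 107 per group.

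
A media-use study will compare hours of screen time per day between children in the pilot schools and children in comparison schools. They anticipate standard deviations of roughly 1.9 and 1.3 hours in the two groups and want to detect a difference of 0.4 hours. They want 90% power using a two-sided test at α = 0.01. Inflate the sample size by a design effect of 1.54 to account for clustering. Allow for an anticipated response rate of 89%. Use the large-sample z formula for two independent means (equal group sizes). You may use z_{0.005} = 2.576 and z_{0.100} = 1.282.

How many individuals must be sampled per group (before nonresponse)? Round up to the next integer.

n = 854 per group

n = (z_{α/2} + z_β)² · (σ₁² + σ₂²) / δ²
  = (2.576 + 1.282)² · (1.9² + 1.3² = 5.3) / 0.4²
  = 14.8842 · 5.3 / 0.16
  = 493.04
Design effect: 1.54 × 493.04 = 759.28.
Adjust for 89% response: 759.28 / 0.89 = 853.12.
Round up → n = 854 per group.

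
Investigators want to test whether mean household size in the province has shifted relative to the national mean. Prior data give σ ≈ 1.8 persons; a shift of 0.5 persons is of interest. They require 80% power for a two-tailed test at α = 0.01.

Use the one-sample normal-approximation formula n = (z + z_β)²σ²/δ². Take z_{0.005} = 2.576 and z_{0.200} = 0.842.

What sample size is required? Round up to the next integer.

n = 152

n = (z_{α/2} + z_β)² · σ² / δ²
  = (2.576 + 0.842)² · 1.8² / 0.5²
  = 11.6827 · 3.24 / 0.25
  = 151.41
Round up → n = 152.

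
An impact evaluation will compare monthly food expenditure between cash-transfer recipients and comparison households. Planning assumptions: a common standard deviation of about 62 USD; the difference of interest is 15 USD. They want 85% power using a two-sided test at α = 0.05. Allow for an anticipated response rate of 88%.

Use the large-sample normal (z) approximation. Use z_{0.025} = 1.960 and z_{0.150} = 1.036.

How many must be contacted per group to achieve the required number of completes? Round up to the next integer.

n = (z_{α/2} + z_β)² · (σ₁² + σ₂²) / δ²
  = (1.960 + 1.036)² · (2·62² = 7688) / 15²
  = 8.9760 · 7688 / 225
  = 306.70
Adjust for 88% response: 306.70 / 0.88 = 348.52.
Round up → n = 349 per group.

n = 349 per group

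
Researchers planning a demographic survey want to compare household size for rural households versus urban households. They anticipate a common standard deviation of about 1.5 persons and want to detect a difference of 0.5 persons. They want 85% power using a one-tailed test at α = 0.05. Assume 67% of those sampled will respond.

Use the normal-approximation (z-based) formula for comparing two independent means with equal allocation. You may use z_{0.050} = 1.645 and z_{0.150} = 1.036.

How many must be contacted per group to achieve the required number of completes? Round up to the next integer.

n = (z_α + z_β)² · (σ₁² + σ₂²) / δ²
  = (1.645 + 1.036)² · (2·1.5² = 4.5) / 0.5²
  = 7.1878 · 4.5 / 0.25
  = 129.38
Adjust for 67% response: 129.38 / 0.67 = 193.10.
Round up → n = 194 per group.

n = 194 per group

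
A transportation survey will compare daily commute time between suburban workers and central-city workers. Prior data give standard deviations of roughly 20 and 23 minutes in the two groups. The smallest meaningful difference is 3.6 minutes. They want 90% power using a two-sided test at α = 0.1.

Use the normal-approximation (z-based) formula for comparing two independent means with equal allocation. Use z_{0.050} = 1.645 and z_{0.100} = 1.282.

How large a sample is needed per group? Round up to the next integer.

n = (z_{α/2} + z_β)² · (σ₁² + σ₂²) / δ²
  = (1.645 + 1.282)² · (20² + 23² = 929) / 3.6²
  = 8.5673 · 929 / 12.96
  = 614.12
Round up → n = 615 per group.

n = 615 per group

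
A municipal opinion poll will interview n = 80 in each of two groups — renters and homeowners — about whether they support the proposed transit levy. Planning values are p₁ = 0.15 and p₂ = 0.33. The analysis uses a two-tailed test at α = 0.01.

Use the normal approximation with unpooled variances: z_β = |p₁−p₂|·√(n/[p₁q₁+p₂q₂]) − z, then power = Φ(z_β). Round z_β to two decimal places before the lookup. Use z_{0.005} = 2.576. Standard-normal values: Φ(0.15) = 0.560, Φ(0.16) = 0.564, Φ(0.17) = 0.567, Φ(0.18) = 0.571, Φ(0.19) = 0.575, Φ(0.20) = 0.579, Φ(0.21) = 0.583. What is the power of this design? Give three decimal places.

Power ≈ 0.560

z_β = |p₁−p₂|·√(n/[p₁q₁+p₂q₂]) − z_{α/2}
    = 0.18 · √(80/0.3486) − 2.576
    = 0.18 · 15.1489 − 2.576
    = 2.7268 − 2.576 = 0.1508 → 0.15
Power = Φ(0.15) = 0.560.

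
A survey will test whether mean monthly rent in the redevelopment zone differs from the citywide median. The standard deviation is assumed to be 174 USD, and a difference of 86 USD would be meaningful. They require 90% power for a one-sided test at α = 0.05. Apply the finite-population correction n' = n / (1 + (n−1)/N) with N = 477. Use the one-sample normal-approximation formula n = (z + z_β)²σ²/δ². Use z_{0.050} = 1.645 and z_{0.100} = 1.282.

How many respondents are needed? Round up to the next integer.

n = (z_α + z_β)² · σ² / δ²
  = (1.645 + 1.282)² · 174² / 86²
  = 8.5673 · 30276 / 7396
  = 35.07
Finite-population correction (N = 477): 35.07 / (1 + (35.07 − 1)/477) = 32.73.
Round up → n = 33.

n = 33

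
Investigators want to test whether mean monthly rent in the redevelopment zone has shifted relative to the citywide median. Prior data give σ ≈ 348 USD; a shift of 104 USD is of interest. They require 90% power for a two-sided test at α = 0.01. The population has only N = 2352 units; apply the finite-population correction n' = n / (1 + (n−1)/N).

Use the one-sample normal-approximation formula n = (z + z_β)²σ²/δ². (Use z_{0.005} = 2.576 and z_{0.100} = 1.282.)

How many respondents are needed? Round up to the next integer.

n = 156

n = (z_{α/2} + z_β)² · σ² / δ²
  = (2.576 + 1.282)² · 348² / 104²
  = 14.8842 · 121104 / 10816
  = 166.65
Finite-population correction (N = 2352): 166.65 / (1 + (166.65 − 1)/2352) = 155.69.
Round up → n = 156.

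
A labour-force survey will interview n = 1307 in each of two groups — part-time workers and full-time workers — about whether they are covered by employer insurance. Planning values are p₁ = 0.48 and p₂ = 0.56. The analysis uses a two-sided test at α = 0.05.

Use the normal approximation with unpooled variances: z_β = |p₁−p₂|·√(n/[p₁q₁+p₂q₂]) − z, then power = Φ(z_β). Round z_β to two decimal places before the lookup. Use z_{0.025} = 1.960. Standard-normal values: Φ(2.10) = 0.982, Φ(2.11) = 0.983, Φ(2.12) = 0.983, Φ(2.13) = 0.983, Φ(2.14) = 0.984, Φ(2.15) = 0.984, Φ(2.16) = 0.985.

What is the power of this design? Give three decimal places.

Power ≈ 0.984

z_β = |p₁−p₂|·√(n/[p₁q₁+p₂q₂]) − z_{α/2}
    = 0.08 · √(1307/0.4960) − 1.960
    = 0.08 · 51.3330 − 1.960
    = 4.1066 − 1.960 = 2.1466 → 2.15
Power = Φ(2.15) = 0.984.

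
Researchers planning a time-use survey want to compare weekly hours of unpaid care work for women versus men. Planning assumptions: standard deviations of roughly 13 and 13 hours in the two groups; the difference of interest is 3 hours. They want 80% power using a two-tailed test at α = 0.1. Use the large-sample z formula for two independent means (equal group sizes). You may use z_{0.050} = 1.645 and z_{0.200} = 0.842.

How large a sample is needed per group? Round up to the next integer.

n = 233 per group

n = (z_{α/2} + z_β)² · (σ₁² + σ₂²) / δ²
  = (1.645 + 0.842)² · (13² + 13² = 338) / 3²
  = 6.1852 · 338 / 9
  = 232.29
Round up → n = 233 per group.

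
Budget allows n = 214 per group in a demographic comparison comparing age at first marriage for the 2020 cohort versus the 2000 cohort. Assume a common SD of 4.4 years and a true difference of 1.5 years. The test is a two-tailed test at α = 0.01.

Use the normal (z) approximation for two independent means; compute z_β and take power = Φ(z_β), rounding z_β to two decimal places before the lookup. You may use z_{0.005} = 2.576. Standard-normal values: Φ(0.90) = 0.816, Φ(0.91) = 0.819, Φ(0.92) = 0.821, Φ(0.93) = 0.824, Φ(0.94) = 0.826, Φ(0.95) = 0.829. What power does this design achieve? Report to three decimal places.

Power ≈ 0.829

z_β = δ·√(n/(σ₁²+σ₂²)) − z_{α/2}
    = 1.5 · √(214/38.72) − 2.576
    = 1.5 · 2.35093 − 2.576
    = 3.5264 − 2.576 = 0.9504 → 0.95
Power = Φ(0.95) = 0.829.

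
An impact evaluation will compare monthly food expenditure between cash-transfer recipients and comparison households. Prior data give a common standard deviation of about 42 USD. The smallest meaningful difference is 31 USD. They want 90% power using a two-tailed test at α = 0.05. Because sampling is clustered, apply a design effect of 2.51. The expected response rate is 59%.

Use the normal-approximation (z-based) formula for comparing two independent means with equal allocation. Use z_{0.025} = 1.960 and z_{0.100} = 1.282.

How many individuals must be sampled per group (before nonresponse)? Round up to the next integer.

n = (z_{α/2} + z_β)² · (σ₁² + σ₂²) / δ²
  = (1.960 + 1.282)² · (2·42² = 3528) / 31²
  = 10.5106 · 3528 / 961
  = 38.59
Design effect: 2.51 × 38.59 = 96.85.
Adjust for 59% response: 96.85 / 0.59 = 164.15.
Round up → n = 165 per group.

n = 165 per group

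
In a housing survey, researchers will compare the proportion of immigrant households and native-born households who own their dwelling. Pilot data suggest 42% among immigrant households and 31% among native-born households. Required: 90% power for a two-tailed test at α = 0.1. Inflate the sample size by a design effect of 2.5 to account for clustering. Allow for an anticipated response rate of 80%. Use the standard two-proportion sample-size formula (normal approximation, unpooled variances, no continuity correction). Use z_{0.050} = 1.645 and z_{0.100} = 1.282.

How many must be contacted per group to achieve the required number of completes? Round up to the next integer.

n = 1013 per group

n = (z_{α/2} + z_β)² · [p₁(1−p₁) + p₂(1−p₂)] / (p₁ − p₂)²
  = (1.645 + 1.282)² · (0.42·0.58 + 0.31·0.69) / (0.11)²
  = (2.927)² · (0.2436 + 0.2139) / 0.0121
  = 8.5673 · 0.4575 / 0.0121
  = 323.93
Design effect: 2.5 × 323.93 = 809.83.
Adjust for 80% response: 809.83 / 0.80 = 1012.28.
Round up → n = 1013 per group.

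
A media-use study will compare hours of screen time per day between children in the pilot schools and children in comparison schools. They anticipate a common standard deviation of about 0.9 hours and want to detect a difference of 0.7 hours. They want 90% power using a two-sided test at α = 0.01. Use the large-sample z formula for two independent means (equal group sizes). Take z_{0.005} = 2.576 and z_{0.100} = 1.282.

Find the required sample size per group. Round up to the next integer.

n = 50 per group

n = (z_{α/2} + z_β)² · (σ₁² + σ₂²) / δ²
  = (2.576 + 1.282)² · (2·0.9² = 1.62) / 0.7²
  = 14.8842 · 1.62 / 0.49
  = 49.21
Round up → n = 50 per group.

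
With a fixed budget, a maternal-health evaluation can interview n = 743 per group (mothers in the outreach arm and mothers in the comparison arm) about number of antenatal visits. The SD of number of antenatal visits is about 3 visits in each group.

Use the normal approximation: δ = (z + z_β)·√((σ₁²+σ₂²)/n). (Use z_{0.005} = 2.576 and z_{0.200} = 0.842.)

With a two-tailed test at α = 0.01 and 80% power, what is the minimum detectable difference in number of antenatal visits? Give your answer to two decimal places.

Minimum detectable difference ≈ 0.53 visits

δ = (z_{α/2} + z_β) · √((σ₁²+σ₂²)/n)
  = (2.576 + 0.842) · √(18/743)
  = 3.418 · √0.02423
  = 3.418 · 0.1556
  = 0.5320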